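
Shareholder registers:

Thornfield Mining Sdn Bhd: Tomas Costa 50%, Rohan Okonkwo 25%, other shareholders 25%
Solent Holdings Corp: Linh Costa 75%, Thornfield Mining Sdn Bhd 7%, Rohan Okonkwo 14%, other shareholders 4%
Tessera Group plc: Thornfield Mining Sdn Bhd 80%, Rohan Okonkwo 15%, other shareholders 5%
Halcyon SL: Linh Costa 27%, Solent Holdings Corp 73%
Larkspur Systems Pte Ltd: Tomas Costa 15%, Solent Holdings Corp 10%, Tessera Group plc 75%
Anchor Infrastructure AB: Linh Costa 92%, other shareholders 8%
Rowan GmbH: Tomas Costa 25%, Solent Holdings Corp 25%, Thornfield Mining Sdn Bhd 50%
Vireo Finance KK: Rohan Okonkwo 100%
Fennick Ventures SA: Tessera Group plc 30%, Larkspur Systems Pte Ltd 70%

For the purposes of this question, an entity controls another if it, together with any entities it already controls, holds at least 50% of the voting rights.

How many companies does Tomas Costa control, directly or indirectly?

5

Tomas holds 50% of Thornfield, so Tomas controls Thornfield.
Thornfield holds 80% of Tessera, so Tomas controls Tessera.
Tomas and Tessera together hold 15% + 75% = 90% of Larkspur, so Tomas controls Larkspur.
Tomas and Thornfield together hold 25% + 50% = 75% of Rowan, so Tomas controls Rowan.
Tessera and Larkspur together hold 30% + 70% = 100% of Fennick, so Tomas controls Fennick.
No other company's threshold is met.
Tomas controls 5 companies.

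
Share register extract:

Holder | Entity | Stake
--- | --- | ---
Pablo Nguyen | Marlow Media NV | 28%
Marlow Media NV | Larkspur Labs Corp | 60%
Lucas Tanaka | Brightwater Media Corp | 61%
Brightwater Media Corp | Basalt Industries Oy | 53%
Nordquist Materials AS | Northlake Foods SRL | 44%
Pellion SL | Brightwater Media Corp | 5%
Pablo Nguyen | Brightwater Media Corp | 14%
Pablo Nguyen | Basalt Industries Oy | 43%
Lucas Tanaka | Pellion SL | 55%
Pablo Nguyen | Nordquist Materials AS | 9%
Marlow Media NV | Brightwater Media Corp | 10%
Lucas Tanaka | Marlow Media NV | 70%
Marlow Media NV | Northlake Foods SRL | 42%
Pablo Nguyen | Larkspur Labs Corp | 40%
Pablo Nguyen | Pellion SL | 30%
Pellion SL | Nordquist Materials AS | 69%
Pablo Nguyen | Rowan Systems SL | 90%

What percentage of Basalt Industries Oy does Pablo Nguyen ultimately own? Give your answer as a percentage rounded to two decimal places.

Pablo reaches Basalt along 4 paths.
Via Brightwater: 14% × 53% = 7.42%.
Via Marlow → Brightwater: 28% × 10% × 53% = 1.484%.
Via Pellion → Brightwater: 30% × 5% × 53% = 0.795%.
Direct stake: 43% = 43%.
Total: 7.42% + 1.484% + 0.795% + 43% = 52.699%.
Rounded: 52.70%.

52.70%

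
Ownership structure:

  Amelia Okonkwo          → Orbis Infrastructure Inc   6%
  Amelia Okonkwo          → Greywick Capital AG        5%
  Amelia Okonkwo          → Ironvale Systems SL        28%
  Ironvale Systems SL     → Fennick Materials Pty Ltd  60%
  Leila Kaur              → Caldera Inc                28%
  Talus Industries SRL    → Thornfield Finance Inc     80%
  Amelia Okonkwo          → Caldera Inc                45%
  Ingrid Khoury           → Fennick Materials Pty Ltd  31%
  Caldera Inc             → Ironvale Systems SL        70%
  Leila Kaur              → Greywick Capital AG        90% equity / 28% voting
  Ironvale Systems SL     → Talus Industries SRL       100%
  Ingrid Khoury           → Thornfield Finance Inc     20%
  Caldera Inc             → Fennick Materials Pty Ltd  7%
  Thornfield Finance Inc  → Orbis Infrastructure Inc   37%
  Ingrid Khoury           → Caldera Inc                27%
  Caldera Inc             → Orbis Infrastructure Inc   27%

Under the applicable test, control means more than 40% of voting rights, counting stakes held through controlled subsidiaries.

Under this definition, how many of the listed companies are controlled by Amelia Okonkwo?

6

Amelia holds 45% of Caldera, so Amelia controls Caldera.
Caldera and Amelia together hold 70% + 28% = 98% of Ironvale, so Amelia controls Ironvale.
Ironvale holds 100% of Talus, so Amelia controls Talus.
Ironvale and Caldera together hold 60% + 7% = 67% of Fennick, so Amelia controls Fennick.
Talus holds 80% of Thornfield, so Amelia controls Thornfield.
Thornfield and Caldera and Amelia together hold 37% + 27% + 6% = 70% of Orbis, so Amelia controls Orbis.
No other company's threshold is met.
Amelia controls 6 companies.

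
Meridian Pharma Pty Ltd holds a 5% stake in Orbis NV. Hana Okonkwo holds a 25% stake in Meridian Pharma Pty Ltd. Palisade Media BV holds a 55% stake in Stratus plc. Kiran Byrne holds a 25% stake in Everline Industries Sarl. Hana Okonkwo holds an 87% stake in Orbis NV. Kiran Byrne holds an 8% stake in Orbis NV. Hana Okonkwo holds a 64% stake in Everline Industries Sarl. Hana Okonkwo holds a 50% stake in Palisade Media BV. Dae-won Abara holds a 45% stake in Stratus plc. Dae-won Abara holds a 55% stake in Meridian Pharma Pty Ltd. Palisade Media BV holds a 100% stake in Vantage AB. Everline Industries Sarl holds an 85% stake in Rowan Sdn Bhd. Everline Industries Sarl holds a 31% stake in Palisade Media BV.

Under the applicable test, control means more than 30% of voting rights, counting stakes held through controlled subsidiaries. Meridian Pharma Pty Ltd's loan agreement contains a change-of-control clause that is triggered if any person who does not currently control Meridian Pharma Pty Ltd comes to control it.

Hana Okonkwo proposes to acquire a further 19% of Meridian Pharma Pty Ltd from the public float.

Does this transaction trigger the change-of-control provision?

Yes

The purchase changes only Hana's holdings, so Hana is the only person who could newly come to control Meridian.
Hana holds 64% of Everline, so Hana controls Everline.
Everline and Hana together hold 31% + 50% = 81% of Palisade, so Hana controls Palisade.
Hana holds 87% of Orbis, so Hana controls Orbis.
Everline holds 85% of Rowan, so Hana controls Rowan.
Palisade holds 100% of Vantage, so Hana controls Vantage.
Palisade holds 55% of Stratus, so Hana controls Stratus.
In Meridian, Hana's side holds only 25%, not > 30%.
So before the transaction, Hana does not control Meridian.
After the purchase, Hana's direct stake in Meridian rises to 25% + 19% = 44%.
Hana holds 44% of Meridian, so Hana controls Meridian.
Hana did not control Meridian before and does after, so the clause is triggered.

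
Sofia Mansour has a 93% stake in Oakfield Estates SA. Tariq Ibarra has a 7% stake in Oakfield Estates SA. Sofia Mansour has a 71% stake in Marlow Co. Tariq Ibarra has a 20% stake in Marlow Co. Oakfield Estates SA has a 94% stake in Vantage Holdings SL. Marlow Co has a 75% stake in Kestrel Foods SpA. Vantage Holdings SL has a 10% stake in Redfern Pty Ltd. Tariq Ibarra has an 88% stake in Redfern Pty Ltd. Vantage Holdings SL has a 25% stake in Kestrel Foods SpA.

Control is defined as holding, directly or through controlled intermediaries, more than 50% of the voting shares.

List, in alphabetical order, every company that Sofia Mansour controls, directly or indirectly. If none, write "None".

Kestrel Foods SpA, Marlow Co, Oakfield Estates SA, Vantage Holdings SL

Sofia holds 71% of Marlow, so Sofia controls Marlow.
Sofia holds 93% of Oakfield, so Sofia controls Oakfield.
Oakfield holds 94% of Vantage, so Sofia controls Vantage.
Vantage and Marlow together hold 25% + 75% = 100% of Kestrel, so Sofia controls Kestrel.
No other company's threshold is met.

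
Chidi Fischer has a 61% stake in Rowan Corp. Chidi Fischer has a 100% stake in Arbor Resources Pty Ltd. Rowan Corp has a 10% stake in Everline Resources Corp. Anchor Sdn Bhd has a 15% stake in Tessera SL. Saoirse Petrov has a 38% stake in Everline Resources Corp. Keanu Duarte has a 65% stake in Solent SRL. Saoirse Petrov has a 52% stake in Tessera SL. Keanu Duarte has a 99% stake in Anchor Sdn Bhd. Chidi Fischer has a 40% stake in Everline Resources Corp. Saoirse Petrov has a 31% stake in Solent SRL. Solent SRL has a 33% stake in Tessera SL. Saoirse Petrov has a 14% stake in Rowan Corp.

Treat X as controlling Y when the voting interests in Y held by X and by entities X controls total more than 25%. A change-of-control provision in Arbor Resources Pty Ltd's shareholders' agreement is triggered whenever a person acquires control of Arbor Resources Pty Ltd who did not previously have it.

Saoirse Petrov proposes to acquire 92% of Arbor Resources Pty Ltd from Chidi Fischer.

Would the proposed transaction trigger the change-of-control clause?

Yes

The purchase adds only to Saoirse's holdings (Chidi's stake shrinks), so Saoirse is the only person who could newly come to control Arbor.
Saoirse holds 31% of Solent, so Saoirse controls Solent.
Solent and Saoirse together hold 33% + 52% = 85% of Tessera, so Saoirse controls Tessera.
Saoirse holds 38% of Everline, so Saoirse controls Everline.
Neither Saoirse nor any entity Saoirse controls holds any voting interest in Arbor.
So before the transaction, Saoirse does not control Arbor.
After the purchase, Saoirse holds 92% of Arbor directly, and Chidi's stake falls to 8%.
Saoirse holds 92% of Arbor, so Saoirse controls Arbor.
Saoirse did not control Arbor before and does after, so the clause is triggered.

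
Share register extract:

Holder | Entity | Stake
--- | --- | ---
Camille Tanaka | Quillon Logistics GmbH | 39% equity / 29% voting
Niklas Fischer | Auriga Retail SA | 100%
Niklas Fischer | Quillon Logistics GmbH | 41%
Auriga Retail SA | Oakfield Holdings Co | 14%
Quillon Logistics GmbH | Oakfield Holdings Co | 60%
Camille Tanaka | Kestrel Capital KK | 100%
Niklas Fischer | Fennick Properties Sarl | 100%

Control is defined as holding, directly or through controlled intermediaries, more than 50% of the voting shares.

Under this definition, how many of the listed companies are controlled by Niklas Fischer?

2

Niklas holds 100% of Auriga, so Niklas controls Auriga.
Niklas holds 100% of Fennick, so Niklas controls Fennick.
No other company's threshold is met.
Niklas controls 2 companies.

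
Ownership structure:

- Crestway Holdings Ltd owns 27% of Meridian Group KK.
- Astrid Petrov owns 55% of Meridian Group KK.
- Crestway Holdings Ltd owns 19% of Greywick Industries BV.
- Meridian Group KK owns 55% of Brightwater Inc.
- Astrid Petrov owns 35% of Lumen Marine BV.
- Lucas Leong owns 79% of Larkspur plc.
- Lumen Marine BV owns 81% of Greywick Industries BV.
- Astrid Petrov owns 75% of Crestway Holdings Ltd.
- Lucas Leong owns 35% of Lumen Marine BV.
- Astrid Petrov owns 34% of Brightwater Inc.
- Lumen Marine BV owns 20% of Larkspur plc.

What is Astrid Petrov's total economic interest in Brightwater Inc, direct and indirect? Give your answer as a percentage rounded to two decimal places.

Astrid reaches Brightwater along 3 paths.
Direct stake: 34% = 34%.
Via Meridian: 55% × 55% = 30.25%.
Via Crestway → Meridian: 75% × 27% × 55% = 11.1375%.
Total: 34% + 30.25% + 11.1375% = 75.3875%.
Rounded: 75.39%.

75.39%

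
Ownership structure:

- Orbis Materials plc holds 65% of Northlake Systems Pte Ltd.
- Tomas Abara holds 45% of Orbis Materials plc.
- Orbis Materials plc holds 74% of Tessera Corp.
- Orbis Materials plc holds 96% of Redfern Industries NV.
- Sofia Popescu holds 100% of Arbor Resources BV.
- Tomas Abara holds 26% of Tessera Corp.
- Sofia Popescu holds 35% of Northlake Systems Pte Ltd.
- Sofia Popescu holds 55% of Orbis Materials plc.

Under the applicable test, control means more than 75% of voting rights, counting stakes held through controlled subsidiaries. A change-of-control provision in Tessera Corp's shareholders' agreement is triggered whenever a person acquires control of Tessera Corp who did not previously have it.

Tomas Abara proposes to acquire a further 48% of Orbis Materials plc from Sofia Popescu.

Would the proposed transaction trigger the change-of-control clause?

Yes

The purchase adds only to Tomas's holdings (Sofia's stake shrinks), so Tomas is the only person who could newly come to control Tessera.
Tomas's largest direct stake is 45% in Orbis, which does not meet the threshold, so Tomas controls no company.
In Tessera, Tomas's side holds only 26%, not > 75%.
So before the transaction, Tomas does not control Tessera.
After the purchase, Tomas's direct stake in Orbis rises to 45% + 48% = 93%, and Sofia's stake falls to 7%.
Tomas holds 93% of Orbis, so Tomas controls Orbis.
Tomas and Orbis together hold 26% + 74% = 100% of Tessera, so Tomas controls Tessera.
Tomas did not control Tessera before and does after, so the clause is triggered.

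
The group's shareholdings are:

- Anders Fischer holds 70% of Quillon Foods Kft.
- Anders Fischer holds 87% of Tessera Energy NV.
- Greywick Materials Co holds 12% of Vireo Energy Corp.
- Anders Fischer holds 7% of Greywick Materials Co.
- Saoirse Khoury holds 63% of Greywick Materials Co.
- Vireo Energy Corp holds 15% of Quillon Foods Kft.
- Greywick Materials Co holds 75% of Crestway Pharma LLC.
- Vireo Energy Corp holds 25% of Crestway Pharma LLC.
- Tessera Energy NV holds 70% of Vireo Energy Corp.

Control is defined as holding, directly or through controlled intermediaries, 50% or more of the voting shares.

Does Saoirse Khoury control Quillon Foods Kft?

Saoirse holds 63% of Greywick, so Saoirse controls Greywick.
Greywick holds 75% of Crestway, so Saoirse controls Crestway.
Neither Saoirse nor any entity Saoirse controls holds any voting interest in Quillon.
So Saoirse does not control Quillon.

No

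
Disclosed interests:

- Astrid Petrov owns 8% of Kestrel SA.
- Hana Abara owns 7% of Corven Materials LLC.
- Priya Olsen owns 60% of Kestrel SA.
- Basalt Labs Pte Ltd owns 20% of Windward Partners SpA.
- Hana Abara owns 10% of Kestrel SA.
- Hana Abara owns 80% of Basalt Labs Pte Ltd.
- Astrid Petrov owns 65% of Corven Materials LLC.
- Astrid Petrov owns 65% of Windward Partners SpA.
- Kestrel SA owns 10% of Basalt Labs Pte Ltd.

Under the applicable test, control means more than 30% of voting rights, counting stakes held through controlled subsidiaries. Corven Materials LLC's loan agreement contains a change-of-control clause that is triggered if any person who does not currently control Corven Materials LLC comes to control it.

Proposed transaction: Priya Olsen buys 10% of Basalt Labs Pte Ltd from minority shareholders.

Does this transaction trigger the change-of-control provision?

No

The purchase changes only Priya's holdings, so Priya is the only person who could newly come to control Corven.
Priya holds 60% of Kestrel, so Priya controls Kestrel.
Neither Priya nor any entity Priya controls holds any voting interest in Corven.
So before the transaction, Priya does not control Corven.
After the purchase, Priya holds 10% of Basalt directly.
Priya's side now holds 10% + 10% = 20% of Basalt, not > 30%, so Priya still does not control Basalt.
After the transaction, neither Priya nor any entity Priya controls holds a voting interest in Corven, so Priya still does not control it.
No new person acquires control, so the clause is not triggered.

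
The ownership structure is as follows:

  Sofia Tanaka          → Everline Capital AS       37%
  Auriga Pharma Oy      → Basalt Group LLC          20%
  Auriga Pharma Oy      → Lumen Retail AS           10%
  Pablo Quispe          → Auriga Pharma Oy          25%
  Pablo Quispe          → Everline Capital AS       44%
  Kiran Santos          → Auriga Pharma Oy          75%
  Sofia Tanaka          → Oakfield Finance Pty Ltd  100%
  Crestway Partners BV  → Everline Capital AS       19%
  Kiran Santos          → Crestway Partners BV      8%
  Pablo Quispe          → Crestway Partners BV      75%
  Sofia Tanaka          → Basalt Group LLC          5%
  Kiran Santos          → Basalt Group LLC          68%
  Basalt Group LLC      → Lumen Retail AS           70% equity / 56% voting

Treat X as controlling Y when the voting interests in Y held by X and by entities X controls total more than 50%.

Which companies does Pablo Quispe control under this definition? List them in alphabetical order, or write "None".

Crestway Partners BV, Everline Capital AS

Pablo holds 75% of Crestway, so Pablo controls Crestway.
Crestway and Pablo together hold 19% + 44% = 63% of Everline, so Pablo controls Everline.
No other company's threshold is met.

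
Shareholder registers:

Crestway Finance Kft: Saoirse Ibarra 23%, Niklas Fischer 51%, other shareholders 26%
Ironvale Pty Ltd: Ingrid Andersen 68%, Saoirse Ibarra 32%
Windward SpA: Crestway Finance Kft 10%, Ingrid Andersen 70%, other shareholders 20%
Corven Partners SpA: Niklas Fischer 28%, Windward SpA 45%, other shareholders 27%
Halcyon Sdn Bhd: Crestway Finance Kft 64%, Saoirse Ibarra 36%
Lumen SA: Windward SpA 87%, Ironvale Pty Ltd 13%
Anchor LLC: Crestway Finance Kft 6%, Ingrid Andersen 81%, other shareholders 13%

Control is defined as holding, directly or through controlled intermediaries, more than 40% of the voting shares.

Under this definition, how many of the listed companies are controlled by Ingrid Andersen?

5

Ingrid holds 68% of Ironvale, so Ingrid controls Ironvale.
Ingrid holds 70% of Windward, so Ingrid controls Windward.
Windward holds 45% of Corven, so Ingrid controls Corven.
Windward and Ironvale together hold 87% + 13% = 100% of Lumen, so Ingrid controls Lumen.
Ingrid holds 81% of Anchor, so Ingrid controls Anchor.
No other company's threshold is met.
Ingrid controls 5 companies.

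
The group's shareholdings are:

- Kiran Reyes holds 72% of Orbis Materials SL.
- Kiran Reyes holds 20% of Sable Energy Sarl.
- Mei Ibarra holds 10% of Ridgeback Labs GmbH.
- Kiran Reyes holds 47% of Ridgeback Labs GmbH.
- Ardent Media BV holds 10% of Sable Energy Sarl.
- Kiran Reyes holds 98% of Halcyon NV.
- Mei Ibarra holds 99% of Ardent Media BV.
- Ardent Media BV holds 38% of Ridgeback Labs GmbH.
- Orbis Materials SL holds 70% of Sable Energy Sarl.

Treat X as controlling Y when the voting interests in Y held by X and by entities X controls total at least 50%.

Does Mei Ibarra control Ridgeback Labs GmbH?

Mei holds 99% of Ardent, so Mei controls Ardent.
In Ridgeback, Mei's side holds only 38% + 10% = 48%, not ≥ 50%.
So Mei does not control Ridgeback.

No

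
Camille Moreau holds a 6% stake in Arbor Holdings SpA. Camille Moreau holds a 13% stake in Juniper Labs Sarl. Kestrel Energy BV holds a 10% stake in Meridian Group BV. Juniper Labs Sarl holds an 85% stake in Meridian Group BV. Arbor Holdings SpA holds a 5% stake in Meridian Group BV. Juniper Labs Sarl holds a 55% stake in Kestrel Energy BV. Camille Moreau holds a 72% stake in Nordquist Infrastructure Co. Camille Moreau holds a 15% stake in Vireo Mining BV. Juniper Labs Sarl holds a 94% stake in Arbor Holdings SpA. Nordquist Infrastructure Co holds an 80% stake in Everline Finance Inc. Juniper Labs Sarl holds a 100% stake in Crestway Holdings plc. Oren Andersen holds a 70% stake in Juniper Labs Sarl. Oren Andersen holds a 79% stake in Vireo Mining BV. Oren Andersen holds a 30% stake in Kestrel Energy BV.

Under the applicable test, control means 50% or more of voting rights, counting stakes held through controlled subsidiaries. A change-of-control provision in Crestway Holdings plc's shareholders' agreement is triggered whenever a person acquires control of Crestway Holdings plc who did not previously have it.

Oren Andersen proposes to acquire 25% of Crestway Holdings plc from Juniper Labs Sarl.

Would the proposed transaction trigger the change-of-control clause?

The purchase adds only to Oren's holdings (Juniper's stake shrinks), so Oren is the only person who could newly come to control Crestway.
Oren holds 70% of Juniper, so Oren controls Juniper.
Juniper holds 100% of Crestway, so Oren controls Crestway.
So Oren already controls Crestway before the transaction.
After the purchase, Oren holds 25% of Crestway directly, and Juniper's stake falls to 75%.
Oren controlled Crestway already, so this is not a new person acquiring control; every other person's position is unchanged or reduced.
No new person acquires control, so the clause is not triggered.

No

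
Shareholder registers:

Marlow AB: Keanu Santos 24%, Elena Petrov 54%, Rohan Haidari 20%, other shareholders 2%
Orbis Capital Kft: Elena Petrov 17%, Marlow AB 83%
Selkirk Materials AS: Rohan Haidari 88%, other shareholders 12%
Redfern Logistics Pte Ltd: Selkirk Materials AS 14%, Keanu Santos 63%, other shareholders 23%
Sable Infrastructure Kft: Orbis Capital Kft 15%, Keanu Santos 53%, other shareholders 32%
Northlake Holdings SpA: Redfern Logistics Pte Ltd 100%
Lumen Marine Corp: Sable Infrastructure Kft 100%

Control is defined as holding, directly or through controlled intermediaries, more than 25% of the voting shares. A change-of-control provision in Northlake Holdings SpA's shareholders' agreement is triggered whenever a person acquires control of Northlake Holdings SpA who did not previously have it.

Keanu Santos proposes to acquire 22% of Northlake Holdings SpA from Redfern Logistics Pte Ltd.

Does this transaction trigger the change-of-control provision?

The purchase adds only to Keanu's holdings (Redfern's stake shrinks), so Keanu is the only person who could newly come to control Northlake.
Keanu holds 63% of Redfern, so Keanu controls Redfern.
Redfern holds 100% of Northlake, so Keanu controls Northlake.
So Keanu already controls Northlake before the transaction.
After the purchase, Keanu holds 22% of Northlake directly, and Redfern's stake falls to 78%.
Keanu controlled Northlake already, so this is not a new person acquiring control; every other person's position is unchanged or reduced.
No new person acquires control, so the clause is not triggered.

No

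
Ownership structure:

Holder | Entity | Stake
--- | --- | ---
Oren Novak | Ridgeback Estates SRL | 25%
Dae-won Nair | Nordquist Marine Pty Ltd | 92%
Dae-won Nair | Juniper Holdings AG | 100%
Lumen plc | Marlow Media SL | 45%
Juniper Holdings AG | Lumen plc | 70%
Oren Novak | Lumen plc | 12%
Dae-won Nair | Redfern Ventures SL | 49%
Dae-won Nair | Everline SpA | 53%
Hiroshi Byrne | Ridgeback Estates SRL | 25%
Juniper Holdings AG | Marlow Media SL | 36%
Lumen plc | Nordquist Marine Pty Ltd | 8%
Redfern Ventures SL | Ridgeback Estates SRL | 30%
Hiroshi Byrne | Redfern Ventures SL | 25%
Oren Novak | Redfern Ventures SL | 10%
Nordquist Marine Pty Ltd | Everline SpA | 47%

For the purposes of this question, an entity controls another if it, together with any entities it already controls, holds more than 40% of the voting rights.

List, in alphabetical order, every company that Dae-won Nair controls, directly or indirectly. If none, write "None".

Dae-won holds 100% of Juniper, so Dae-won controls Juniper.
Dae-won holds 49% of Redfern, so Dae-won controls Redfern.
Juniper holds 70% of Lumen, so Dae-won controls Lumen.
Dae-won and Lumen together hold 92% + 8% = 100% of Nordquist, so Dae-won controls Nordquist.
Nordquist and Dae-won together hold 47% + 53% = 100% of Everline, so Dae-won controls Everline.
Lumen and Juniper together hold 45% + 36% = 81% of Marlow, so Dae-won controls Marlow.
No other company's threshold is met.

Everline SpA, Juniper Holdings AG, Lumen plc, Marlow Media SL, Nordquist Marine Pty Ltd, Redfern Ventures SL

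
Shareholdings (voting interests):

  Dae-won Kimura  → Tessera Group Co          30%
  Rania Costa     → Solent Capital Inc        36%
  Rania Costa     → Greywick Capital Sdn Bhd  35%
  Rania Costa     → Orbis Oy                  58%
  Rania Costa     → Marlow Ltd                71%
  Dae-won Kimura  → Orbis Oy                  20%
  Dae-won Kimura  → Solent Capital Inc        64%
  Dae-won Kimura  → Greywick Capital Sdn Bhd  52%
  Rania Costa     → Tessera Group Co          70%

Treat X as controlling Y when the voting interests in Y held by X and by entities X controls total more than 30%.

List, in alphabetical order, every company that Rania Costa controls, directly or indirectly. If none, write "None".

Greywick Capital Sdn Bhd, Marlow Ltd, Orbis Oy, Solent Capital Inc, Tessera Group Co

Rania holds 58% of Orbis, so Rania controls Orbis.
Rania holds 36% of Solent, so Rania controls Solent.
Rania holds 71% of Marlow, so Rania controls Marlow.
Rania holds 70% of Tessera, so Rania controls Tessera.
Rania holds 35% of Greywick, so Rania controls Greywick.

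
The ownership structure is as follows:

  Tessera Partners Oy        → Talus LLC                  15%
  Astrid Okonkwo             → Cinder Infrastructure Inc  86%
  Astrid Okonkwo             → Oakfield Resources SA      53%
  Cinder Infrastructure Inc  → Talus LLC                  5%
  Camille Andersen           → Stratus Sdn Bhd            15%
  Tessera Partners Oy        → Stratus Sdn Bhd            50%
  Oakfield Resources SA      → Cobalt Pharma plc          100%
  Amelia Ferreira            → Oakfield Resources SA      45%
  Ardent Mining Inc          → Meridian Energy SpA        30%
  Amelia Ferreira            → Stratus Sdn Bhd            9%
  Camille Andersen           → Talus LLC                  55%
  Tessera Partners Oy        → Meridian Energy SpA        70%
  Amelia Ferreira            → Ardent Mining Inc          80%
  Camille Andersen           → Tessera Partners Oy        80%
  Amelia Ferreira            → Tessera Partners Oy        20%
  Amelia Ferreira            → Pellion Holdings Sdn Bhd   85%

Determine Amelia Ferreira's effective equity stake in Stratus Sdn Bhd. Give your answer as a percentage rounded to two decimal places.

19.00%

Amelia reaches Stratus along 2 paths.
Direct stake: 9% = 9%.
Via Tessera: 20% × 50% = 10%.
Total: 9% + 10% = 19%.
Rounded: 19.00%.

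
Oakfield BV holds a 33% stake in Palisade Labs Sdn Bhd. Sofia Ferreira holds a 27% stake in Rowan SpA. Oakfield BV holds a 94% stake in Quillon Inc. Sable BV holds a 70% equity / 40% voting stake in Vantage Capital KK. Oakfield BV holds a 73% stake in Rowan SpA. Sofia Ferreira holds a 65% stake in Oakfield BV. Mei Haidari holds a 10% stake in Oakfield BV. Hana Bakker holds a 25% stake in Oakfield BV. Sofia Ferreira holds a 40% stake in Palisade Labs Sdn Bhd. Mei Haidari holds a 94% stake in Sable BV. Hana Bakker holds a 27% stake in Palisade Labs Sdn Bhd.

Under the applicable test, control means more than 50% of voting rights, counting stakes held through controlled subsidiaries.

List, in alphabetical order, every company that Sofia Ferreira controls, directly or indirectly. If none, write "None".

Oakfield BV, Palisade Labs Sdn Bhd, Quillon Inc, Rowan SpA

Sofia holds 65% of Oakfield, so Sofia controls Oakfield.
Sofia and Oakfield together hold 27% + 73% = 100% of Rowan, so Sofia controls Rowan.
Sofia and Oakfield together hold 40% + 33% = 73% of Palisade, so Sofia controls Palisade.
Oakfield holds 94% of Quillon, so Sofia controls Quillon.
No other company's threshold is met.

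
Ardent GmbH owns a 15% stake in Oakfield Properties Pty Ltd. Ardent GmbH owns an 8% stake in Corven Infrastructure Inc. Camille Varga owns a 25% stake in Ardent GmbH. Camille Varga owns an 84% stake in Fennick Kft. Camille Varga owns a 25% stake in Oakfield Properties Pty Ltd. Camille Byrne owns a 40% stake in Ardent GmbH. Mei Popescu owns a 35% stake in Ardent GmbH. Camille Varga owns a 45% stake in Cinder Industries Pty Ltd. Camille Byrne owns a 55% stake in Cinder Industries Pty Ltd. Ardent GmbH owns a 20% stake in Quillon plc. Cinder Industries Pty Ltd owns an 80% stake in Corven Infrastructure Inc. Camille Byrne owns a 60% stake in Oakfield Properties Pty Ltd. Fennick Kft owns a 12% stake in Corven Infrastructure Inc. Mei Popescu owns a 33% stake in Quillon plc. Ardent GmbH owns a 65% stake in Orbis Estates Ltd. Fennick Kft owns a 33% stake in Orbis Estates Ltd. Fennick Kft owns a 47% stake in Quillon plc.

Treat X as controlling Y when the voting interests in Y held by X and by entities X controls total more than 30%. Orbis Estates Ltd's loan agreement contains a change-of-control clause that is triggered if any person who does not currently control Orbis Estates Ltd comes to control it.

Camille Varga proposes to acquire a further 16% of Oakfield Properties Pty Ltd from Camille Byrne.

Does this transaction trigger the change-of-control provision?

The purchase adds only to Camille Varga's holdings (Camille Byrne's stake shrinks), so Camille Varga is the only person who could newly come to control Orbis.
Camille Varga holds 84% of Fennick, so Camille Varga controls Fennick.
Fennick holds 33% of Orbis, so Camille Varga controls Orbis.
So Camille Varga already controls Orbis before the transaction.
After the purchase, Camille Varga's direct stake in Oakfield rises to 25% + 16% = 41%, and Camille Byrne's stake falls to 44%.
Camille Varga controlled Orbis already, so this is not a new person acquiring control; every other person's position is unchanged or reduced.
No new person acquires control, so the clause is not triggered.

No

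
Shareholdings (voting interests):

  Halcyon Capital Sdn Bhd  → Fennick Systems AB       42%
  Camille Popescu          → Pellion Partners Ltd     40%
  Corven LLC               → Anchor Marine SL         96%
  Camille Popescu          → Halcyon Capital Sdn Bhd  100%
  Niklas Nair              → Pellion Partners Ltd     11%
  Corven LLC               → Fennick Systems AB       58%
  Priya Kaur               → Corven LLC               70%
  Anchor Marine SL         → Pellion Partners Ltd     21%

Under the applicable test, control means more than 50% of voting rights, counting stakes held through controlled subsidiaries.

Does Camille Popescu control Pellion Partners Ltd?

No

Camille holds 100% of Halcyon, so Camille controls Halcyon.
In Pellion, Camille's side holds only 40%, not > 50%.
So Camille does not control Pellion.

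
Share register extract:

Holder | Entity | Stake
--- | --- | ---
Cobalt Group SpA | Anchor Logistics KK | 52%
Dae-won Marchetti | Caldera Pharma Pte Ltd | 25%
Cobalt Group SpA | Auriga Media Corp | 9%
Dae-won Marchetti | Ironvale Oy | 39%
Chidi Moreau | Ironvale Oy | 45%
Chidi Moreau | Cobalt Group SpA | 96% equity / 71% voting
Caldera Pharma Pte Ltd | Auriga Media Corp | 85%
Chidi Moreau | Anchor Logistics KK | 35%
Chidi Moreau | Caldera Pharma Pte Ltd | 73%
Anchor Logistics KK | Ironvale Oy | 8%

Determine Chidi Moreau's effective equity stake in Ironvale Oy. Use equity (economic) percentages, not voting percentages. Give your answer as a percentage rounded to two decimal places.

Chidi reaches Ironvale along 3 paths.
Via Cobalt → Anchor: 96% × 52% × 8% = 3.9936%.
Via Anchor: 35% × 8% = 2.8%.
Direct stake: 45% = 45%.
Total: 3.9936% + 2.8% + 45% = 51.7936%.
Rounded: 51.79%.

51.79%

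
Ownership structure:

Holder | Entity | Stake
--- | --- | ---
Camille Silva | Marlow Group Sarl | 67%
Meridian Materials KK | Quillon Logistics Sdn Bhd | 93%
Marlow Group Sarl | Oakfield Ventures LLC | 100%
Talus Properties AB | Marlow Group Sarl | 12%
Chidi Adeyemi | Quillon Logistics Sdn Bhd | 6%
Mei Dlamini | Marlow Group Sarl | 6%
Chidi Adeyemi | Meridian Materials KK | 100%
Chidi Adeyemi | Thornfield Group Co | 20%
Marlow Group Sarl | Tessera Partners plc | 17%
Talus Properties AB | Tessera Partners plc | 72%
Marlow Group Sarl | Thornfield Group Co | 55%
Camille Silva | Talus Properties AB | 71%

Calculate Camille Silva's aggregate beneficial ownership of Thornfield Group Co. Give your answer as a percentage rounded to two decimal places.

Camille reaches Thornfield along 2 paths.
Via Talus → Marlow: 71% × 12% × 55% = 4.686%.
Via Marlow: 67% × 55% = 36.85%.
Total: 4.686% + 36.85% = 41.536%.
Rounded: 41.54%.

41.54%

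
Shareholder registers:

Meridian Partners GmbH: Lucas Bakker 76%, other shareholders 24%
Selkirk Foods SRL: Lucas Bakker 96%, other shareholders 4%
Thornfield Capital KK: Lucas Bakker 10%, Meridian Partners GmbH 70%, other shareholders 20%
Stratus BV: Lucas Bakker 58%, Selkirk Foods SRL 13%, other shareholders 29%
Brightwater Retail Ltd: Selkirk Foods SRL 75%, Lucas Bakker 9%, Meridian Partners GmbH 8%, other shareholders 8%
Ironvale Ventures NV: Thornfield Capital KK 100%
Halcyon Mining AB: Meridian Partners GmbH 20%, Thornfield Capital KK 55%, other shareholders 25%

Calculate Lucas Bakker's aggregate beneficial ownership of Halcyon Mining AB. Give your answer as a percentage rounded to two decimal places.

Lucas reaches Halcyon along 3 paths.
Via Meridian: 76% × 20% = 15.2%.
Via Thornfield: 10% × 55% = 5.5%.
Via Meridian → Thornfield: 76% × 70% × 55% = 29.26%.
Total: 15.2% + 5.5% + 29.26% = 49.96%.

49.96%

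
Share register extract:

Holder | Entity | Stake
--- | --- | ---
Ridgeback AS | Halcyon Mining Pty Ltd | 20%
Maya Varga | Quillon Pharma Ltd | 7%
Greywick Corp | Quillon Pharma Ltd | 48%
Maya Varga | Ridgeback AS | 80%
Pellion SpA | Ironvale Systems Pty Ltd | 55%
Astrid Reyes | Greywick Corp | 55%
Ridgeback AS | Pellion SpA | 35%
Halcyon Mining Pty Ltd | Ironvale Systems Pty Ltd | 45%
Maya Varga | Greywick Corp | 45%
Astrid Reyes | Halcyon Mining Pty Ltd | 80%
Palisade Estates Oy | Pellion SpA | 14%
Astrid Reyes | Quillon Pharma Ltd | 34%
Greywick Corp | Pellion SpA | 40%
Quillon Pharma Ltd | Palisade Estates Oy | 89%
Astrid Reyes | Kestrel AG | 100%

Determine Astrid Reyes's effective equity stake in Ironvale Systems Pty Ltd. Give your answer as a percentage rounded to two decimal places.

Astrid reaches Ironvale along 4 paths.
Via Halcyon: 80% × 45% = 36%.
Via Greywick → Pellion: 55% × 40% × 55% = 12.1%.
Via Greywick → Quillon → Palisade → Pellion: 55% × 48% × 89% × 14% × 55% = 1.809192%.
Via Quillon → Palisade → Pellion: 34% × 89% × 14% × 55% = 2.33002%.
Total: 36% + 12.1% + 1.809192% + 2.33002% = 52.239212%.
Rounded: 52.24%.

52.24%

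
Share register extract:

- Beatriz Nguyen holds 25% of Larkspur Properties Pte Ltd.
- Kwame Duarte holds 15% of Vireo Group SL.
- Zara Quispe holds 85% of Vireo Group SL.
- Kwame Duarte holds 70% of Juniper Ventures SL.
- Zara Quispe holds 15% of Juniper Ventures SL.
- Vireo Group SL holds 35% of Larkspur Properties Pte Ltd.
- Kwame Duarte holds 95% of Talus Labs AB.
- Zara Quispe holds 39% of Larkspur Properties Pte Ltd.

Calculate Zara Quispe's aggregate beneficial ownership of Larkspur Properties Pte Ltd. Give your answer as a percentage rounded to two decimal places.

Zara reaches Larkspur along 2 paths.
Direct stake: 39% = 39%.
Via Vireo: 85% × 35% = 29.75%.
Total: 39% + 29.75% = 68.75%.

68.75%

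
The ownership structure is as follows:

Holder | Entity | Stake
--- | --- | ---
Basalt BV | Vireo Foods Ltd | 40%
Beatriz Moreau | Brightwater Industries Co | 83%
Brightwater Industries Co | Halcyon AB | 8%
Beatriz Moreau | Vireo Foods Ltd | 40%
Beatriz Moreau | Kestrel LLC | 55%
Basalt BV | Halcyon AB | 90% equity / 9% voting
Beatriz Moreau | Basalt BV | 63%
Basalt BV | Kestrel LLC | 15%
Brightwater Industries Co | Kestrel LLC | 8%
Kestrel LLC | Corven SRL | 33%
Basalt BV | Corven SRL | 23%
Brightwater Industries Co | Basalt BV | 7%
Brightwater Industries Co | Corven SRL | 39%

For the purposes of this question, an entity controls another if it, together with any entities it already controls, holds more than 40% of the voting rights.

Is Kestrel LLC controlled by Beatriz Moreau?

Beatriz holds 83% of Brightwater, so Beatriz controls Brightwater.
Beatriz and Brightwater together hold 63% + 7% = 70% of Basalt, so Beatriz controls Basalt.
Beatriz and Brightwater and Basalt together hold 55% + 8% + 15% = 78% of Kestrel, so Beatriz controls Kestrel.

Yes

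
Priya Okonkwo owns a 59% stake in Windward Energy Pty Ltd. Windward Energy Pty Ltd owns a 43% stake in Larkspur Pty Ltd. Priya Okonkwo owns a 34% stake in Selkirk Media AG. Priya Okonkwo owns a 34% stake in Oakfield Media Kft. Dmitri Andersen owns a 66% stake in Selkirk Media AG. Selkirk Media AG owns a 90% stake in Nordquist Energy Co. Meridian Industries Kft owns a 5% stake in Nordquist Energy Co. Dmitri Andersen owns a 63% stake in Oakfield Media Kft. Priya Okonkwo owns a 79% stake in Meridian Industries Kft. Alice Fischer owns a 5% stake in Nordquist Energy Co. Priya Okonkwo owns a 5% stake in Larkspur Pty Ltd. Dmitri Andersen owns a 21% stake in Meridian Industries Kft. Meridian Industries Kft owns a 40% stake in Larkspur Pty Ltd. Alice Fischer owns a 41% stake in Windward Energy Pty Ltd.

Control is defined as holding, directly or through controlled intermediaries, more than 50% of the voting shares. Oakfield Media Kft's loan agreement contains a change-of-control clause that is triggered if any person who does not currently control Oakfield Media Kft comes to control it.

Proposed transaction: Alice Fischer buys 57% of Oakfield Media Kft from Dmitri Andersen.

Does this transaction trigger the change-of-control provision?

The purchase adds only to Alice's holdings (Dmitri's stake shrinks), so Alice is the only person who could newly come to control Oakfield.
Alice's largest direct stake is 41% in Windward, which does not meet the threshold, so Alice controls no company.
Neither Alice nor any entity Alice controls holds any voting interest in Oakfield.
So before the transaction, Alice does not control Oakfield.
After the purchase, Alice holds 57% of Oakfield directly, and Dmitri's stake falls to 6%.
Alice holds 57% of Oakfield, so Alice controls Oakfield.
Alice did not control Oakfield before and does after, so the clause is triggered.

Yes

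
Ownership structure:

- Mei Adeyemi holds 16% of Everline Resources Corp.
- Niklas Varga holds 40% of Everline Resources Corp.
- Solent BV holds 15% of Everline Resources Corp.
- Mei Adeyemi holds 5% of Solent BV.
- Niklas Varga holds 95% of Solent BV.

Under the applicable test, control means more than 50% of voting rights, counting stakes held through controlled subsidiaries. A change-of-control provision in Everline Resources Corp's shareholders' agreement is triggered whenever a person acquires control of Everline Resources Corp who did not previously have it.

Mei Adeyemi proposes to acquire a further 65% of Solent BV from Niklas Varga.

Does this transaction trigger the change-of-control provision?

The purchase adds only to Mei's holdings (Niklas's stake shrinks), so Mei is the only person who could newly come to control Everline.
Mei's largest direct stake is 16% in Everline, which does not meet the threshold, so Mei controls no company.
In Everline, Mei's side holds only 16%, not > 50%.
So before the transaction, Mei does not control Everline.
After the purchase, Mei's direct stake in Solent rises to 5% + 65% = 70%, and Niklas's stake falls to 30%.
Mei holds 70% of Solent, so Mei controls Solent.
After the transaction, Mei's side holds 15% + 16% = 31% of Everline, not > 50%, so Mei still does not control Everline.
No new person acquires control, so the clause is not triggered.

No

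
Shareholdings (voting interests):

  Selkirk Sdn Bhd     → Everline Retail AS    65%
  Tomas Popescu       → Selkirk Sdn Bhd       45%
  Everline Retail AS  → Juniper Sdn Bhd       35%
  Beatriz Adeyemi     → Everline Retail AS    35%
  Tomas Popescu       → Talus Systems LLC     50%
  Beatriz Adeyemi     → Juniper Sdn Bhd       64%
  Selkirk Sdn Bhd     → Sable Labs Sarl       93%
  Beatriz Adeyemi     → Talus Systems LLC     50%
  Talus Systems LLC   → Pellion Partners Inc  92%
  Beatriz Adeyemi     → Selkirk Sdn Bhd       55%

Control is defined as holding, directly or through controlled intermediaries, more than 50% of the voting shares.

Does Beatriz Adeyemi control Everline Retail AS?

Beatriz holds 55% of Selkirk, so Beatriz controls Selkirk.
Beatriz and Selkirk together hold 35% + 65% = 100% of Everline, so Beatriz controls Everline.

Yes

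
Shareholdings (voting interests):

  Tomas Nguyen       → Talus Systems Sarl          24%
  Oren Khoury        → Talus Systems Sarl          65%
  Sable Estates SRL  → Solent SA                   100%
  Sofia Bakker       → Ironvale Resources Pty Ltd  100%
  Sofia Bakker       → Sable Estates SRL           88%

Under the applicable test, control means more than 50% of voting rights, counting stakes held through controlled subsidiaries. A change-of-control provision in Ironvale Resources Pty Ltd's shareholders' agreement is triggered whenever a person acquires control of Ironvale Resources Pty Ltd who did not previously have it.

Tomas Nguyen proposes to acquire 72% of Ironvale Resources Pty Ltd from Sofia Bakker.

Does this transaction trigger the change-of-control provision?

The purchase adds only to Tomas's holdings (Sofia's stake shrinks), so Tomas is the only person who could newly come to control Ironvale.
Tomas's largest direct stake is 24% in Talus, which does not meet the threshold, so Tomas controls no company.
Neither Tomas nor any entity Tomas controls holds any voting interest in Ironvale.
So before the transaction, Tomas does not control Ironvale.
After the purchase, Tomas holds 72% of Ironvale directly, and Sofia's stake falls to 28%.
Tomas holds 72% of Ironvale, so Tomas controls Ironvale.
Tomas did not control Ironvale before and does after, so the clause is triggered.

Yes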